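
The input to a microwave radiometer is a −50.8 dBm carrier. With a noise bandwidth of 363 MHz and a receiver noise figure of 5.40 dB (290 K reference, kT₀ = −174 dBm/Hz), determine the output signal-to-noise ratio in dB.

32.2 dB

Noise floor: N = −174 + 10 log₁₀(B) + NF
10 log₁₀(3.63×10⁸) = 85.6 dB
N = −174 + 85.6 + 5.40 = −83.00 dBm
SNR = P_sig − N = −50.8 − (−83.00) = 32.20 dB → 32.2 dB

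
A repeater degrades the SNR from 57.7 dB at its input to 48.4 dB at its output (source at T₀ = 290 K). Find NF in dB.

9.3 dB

NF (dB) = SNR_in(dB) − SNR_out(dB) when the source is at T₀
NF = 57.7 − 48.4 = 9.3 dB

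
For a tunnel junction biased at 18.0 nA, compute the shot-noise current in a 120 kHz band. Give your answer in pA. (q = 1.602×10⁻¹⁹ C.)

26.3 pA

I_n = √(2qI·B)
2qI·B = 2 × 1.602×10⁻¹⁹ × 1.80×10⁻⁸ × 1.20×10⁵ = 6.92×10⁻²² A²
I_n = √(6.92×10⁻²²) = 2.63×10⁻¹¹ A = 26.3 pA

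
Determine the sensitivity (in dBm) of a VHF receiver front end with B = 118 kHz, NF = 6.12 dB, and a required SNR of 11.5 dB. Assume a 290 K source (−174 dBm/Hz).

−105.7 dBm

Sensitivity = −174 + 10 log₁₀(B) + NF + SNR_min
= −174 + 50.72 + 6.12 + 11.5
= −105.66 dBm → −105.7 dBm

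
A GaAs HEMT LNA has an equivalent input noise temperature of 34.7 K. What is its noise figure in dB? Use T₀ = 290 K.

F = 1 + T_e/T₀ = 1 + 34.7/290 = 1.11966
NF = 10 log₁₀(1.11966) = 0.491 dB

0.491 dB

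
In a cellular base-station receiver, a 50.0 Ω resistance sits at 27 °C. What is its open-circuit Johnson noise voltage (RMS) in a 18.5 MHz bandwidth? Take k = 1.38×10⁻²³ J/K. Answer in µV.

T = 27 °C + 273.15 = 300.15 K
V_n = √(4kTRB)
4kTRB = 4 × 1.38×10⁻²³ × 300.15 × 5.00×10¹ × 1.85×10⁷ = 1.53×10⁻¹¹ V²
V_n = √(1.53×10⁻¹¹) = 3.91×10⁻⁶ V = 3.91 µV

3.91 µV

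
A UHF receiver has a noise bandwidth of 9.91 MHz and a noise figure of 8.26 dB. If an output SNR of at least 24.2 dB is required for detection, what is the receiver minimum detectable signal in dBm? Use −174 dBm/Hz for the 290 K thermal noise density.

−71.6 dBm

Sensitivity = −174 + 10 log₁₀(B) + NF + SNR_min
= −174 + 69.96 + 8.26 + 24.2
= −71.58 dBm → −71.6 dBm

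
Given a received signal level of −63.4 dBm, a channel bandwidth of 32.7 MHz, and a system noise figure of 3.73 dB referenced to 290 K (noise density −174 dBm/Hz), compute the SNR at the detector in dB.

Noise floor: N = −174 + 10 log₁₀(B) + NF
10 log₁₀(3.27×10⁷) = 75.15 dB
N = −174 + 75.15 + 3.73 = −95.12 dBm
SNR = P_sig − N = −63.4 − (−95.12) = 31.72 dB → 31.7 dB

31.7 dB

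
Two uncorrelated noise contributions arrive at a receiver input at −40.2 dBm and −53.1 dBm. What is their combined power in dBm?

−40.0 dBm

Convert to linear, add, convert back:
P₁ = 9.55×10⁻⁸ W, P₂ = 4.90×10⁻⁹ W
P_tot = 1.00×10⁻⁷ W → 10 log₁₀(P_tot / 10⁻³) = −40.0 dBm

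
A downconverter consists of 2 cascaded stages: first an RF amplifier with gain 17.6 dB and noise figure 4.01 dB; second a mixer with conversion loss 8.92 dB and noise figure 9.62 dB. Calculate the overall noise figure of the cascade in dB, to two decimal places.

4.25 dB

Convert to linear (a loss of L dB is a gain of −L dB): F_i = 10^(NF_i/10), G_i = 10^(G_i,dB/10)
  Stage 1: F_1 = 10^(4.01/10) = 2.518, G_1 = 10^(17.6/10) = 57.54
  Stage 2: F_2 = 10^(9.62/10) = 9.162, G_2 = 10^(−8.92/10) = 0.1282
Friis cascade:
  F = 2.518 + (9.162 − 1)/57.54 = 2.660
NF = 10 log₁₀(2.660) = 4.25 dB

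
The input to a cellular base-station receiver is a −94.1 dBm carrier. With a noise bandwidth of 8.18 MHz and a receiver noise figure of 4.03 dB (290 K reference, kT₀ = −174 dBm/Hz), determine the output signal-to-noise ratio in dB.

Noise floor: N = −174 + 10 log₁₀(B) + NF
10 log₁₀(8.18×10⁶) = 69.13 dB
N = −174 + 69.13 + 4.03 = −100.84 dBm
SNR = P_sig − N = −94.1 − (−100.84) = 6.74 dB → 6.7 dB

6.7 dB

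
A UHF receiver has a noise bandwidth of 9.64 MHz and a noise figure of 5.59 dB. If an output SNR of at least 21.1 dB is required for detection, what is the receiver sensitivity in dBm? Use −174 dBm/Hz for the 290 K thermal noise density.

Sensitivity = −174 + 10 log₁₀(B) + NF + SNR_min
= −174 + 69.84 + 5.59 + 21.1
= −77.47 dBm → −77.5 dBm

−77.5 dBm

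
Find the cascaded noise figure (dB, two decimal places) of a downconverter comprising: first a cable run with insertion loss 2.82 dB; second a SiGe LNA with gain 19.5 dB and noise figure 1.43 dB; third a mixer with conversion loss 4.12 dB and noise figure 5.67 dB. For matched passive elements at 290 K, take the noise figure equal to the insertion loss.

Convert to linear (a loss of L dB is a gain of −L dB): F_i = 10^(NF_i/10), G_i = 10^(G_i,dB/10)
  Stage 1: F_1 = 10^(2.82/10) = 1.914, G_1 = 10^(−2.82/10) = 0.5224
  Stage 2: F_2 = 10^(1.43/10) = 1.390, G_2 = 10^(19.5/10) = 89.13
  Stage 3: F_3 = 10^(5.67/10) = 3.690, G_3 = 10^(−4.12/10) = 0.3873
Friis cascade:
  F = 1.914 + (1.390 − 1)/0.5224 + (3.690 − 1)/46.56 = 2.718
NF = 10 log₁₀(2.718) = 4.34 dB

4.34 dB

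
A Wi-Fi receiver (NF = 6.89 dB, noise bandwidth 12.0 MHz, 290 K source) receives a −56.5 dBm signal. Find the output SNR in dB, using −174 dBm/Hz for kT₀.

Noise floor: N = −174 + 10 log₁₀(B) + NF
10 log₁₀(1.20×10⁷) = 70.79 dB
N = −174 + 70.79 + 6.89 = −96.32 dBm
SNR = P_sig − N = −56.5 − (−96.32) = 39.82 dB → 39.8 dB

39.8 dB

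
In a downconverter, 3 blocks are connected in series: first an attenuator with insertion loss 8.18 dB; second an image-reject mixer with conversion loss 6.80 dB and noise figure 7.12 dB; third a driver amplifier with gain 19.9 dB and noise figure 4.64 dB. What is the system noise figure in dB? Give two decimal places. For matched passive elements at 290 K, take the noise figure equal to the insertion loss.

Convert to linear (a loss of L dB is a gain of −L dB): F_i = 10^(NF_i/10), G_i = 10^(G_i,dB/10)
  Stage 1: F_1 = 10^(8.18/10) = 6.577, G_1 = 10^(−8.18/10) = 0.1521
  Stage 2: F_2 = 10^(7.12/10) = 5.152, G_2 = 10^(−6.80/10) = 0.2089
  Stage 3: F_3 = 10^(4.64/10) = 2.911, G_3 = 10^(19.9/10) = 97.72
Friis cascade:
  F = 6.577 + (5.152 − 1)/0.1521 + (2.911 − 1)/0.03177 = 94.03
NF = 10 log₁₀(94.03) = 19.73 dB

19.73 dB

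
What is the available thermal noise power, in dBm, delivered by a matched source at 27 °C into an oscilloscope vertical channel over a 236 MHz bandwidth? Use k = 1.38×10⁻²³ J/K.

T = 27 °C + 273.15 = 300.15 K
P_n = kTB = 1.38×10⁻²³ × 300.15 × 2.36×10⁸ = 9.78×10⁻¹³ W
In dBm: 10 log₁₀(9.78×10⁻¹³ / 10⁻³) = −90.1 dBm

−90.1 dBm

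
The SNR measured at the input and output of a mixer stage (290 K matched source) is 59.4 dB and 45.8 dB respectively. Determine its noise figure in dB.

NF (dB) = SNR_in(dB) − SNR_out(dB) when the source is at T₀
NF = 59.4 − 45.8 = 13.6 dB

13.6 dB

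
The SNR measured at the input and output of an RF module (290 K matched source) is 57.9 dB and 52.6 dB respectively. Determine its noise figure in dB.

NF (dB) = SNR_in(dB) − SNR_out(dB) when the source is at T₀
NF = 57.9 − 52.6 = 5.3 dB

5.3 dB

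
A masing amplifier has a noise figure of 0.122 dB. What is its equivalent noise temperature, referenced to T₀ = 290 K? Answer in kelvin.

F = 10^(0.122/10) = 1.02849
T_e = (F − 1)·T₀ = (1.02849 − 1) × 290 = 8.26 K

8.26 K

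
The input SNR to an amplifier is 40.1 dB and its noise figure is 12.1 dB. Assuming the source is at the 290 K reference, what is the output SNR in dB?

By definition F = SNR_in/SNR_out, so in dB: SNR_out = SNR_in − NF
SNR_out = 40.1 − 12.1 = 28.0 dB

28.0 dB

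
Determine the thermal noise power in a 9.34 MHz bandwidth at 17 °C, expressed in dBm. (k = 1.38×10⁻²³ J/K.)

−104.3 dBm

T = 17 °C + 273.15 = 290.15 K
P_n = kTB = 1.38×10⁻²³ × 290.15 × 9.34×10⁶ = 3.74×10⁻¹⁴ W
In dBm: 10 log₁₀(3.74×10⁻¹⁴ / 10⁻³) = −104.3 dBm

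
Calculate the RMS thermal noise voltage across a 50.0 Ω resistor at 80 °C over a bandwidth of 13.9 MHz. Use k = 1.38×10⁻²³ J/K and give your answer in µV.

3.68 µV

T = 80 °C + 273.15 = 353.15 K
V_n = √(4kTRB)
4kTRB = 4 × 1.38×10⁻²³ × 353.15 × 5.00×10¹ × 1.39×10⁷ = 1.35×10⁻¹¹ V²
V_n = √(1.35×10⁻¹¹) = 3.68×10⁻⁶ V = 3.68 µV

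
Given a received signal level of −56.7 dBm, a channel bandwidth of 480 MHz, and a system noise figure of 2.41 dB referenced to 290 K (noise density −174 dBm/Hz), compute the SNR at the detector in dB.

28.1 dB

Noise floor: N = −174 + 10 log₁₀(B) + NF
10 log₁₀(4.80×10⁸) = 86.81 dB
N = −174 + 86.81 + 2.41 = −84.78 dBm
SNR = P_sig − N = −56.7 − (−84.78) = 28.08 dB → 28.1 dB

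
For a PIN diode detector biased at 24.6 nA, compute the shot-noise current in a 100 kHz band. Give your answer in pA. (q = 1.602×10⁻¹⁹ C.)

28.1 pA

I_n = √(2qI·B)
2qI·B = 2 × 1.602×10⁻¹⁹ × 2.46×10⁻⁸ × 1.00×10⁵ = 7.88×10⁻²² A²
I_n = √(7.88×10⁻²²) = 2.81×10⁻¹¹ A = 28.1 pA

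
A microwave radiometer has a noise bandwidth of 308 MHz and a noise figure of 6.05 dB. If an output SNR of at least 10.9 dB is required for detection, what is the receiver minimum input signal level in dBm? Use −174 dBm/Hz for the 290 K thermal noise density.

−72.2 dBm

Sensitivity = −174 + 10 log₁₀(B) + NF + SNR_min
= −174 + 84.89 + 6.05 + 10.9
= −72.16 dBm → −72.2 dBm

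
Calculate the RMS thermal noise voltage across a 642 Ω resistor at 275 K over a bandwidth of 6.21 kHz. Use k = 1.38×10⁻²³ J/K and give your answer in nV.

V_n = √(4kTRB)
4kTRB = 4 × 1.38×10⁻²³ × 275 × 6.42×10² × 6.21×10³ = 6.05×10⁻¹⁴ V²
V_n = √(6.05×10⁻¹⁴) = 2.46×10⁻⁷ V = 246 nV

246 nV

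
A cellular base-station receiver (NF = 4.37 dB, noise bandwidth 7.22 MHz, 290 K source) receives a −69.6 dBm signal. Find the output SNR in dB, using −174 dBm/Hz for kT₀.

31.4 dB

Noise floor: N = −174 + 10 log₁₀(B) + NF
10 log₁₀(7.22×10⁶) = 68.59 dB
N = −174 + 68.59 + 4.37 = −101.04 dBm
SNR = P_sig − N = −69.6 − (−101.04) = 31.44 dB → 31.4 dB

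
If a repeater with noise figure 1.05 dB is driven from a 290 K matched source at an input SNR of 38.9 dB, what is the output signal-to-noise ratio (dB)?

37.85 dB

By definition F = SNR_in/SNR_out, so in dB: SNR_out = SNR_in − NF
SNR_out = 38.9 − 1.05 = 37.85 dB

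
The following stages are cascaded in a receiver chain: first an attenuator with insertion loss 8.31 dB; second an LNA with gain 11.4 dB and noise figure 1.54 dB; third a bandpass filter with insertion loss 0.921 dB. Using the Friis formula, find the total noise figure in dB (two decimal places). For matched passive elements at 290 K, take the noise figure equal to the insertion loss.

Convert to linear (a loss of L dB is a gain of −L dB): F_i = 10^(NF_i/10), G_i = 10^(G_i,dB/10)
  Stage 1: F_1 = 10^(8.31/10) = 6.776, G_1 = 10^(−8.31/10) = 0.1476
  Stage 2: F_2 = 10^(1.54/10) = 1.426, G_2 = 10^(11.4/10) = 13.80
  Stage 3: F_3 = 10^(0.921/10) = 1.236, G_3 = 10^(−0.921/10) = 0.8089
Friis cascade:
  F = 6.776 + (1.426 − 1)/0.1476 + (1.236 − 1)/2.037 = 9.776
NF = 10 log₁₀(9.776) = 9.90 dB

9.90 dB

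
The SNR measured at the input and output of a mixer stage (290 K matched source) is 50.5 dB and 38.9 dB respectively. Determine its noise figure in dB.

11.6 dB

NF (dB) = SNR_in(dB) − SNR_out(dB) when the source is at T₀
NF = 50.5 − 38.9 = 11.6 dB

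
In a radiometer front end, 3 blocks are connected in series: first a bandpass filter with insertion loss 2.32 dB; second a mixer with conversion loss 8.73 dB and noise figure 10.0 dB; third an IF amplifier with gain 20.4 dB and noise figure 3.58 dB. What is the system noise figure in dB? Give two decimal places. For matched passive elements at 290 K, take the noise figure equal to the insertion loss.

Convert to linear (a loss of L dB is a gain of −L dB): F_i = 10^(NF_i/10), G_i = 10^(G_i,dB/10)
  Stage 1: F_1 = 10^(2.32/10) = 1.706, G_1 = 10^(−2.32/10) = 0.5861
  Stage 2: F_2 = 10^(10.0/10) = 10.00, G_2 = 10^(−8.73/10) = 0.1340
  Stage 3: F_3 = 10^(3.58/10) = 2.280, G_3 = 10^(20.4/10) = 109.6
Friis cascade:
  F = 1.706 + (10.00 − 1)/0.5861 + (2.280 − 1)/0.07852 = 33.37
NF = 10 log₁₀(33.37) = 15.23 dB

15.23 dB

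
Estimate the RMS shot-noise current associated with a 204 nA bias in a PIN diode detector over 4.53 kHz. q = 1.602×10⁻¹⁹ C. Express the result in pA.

I_n = √(2qI·B)
2qI·B = 2 × 1.602×10⁻¹⁹ × 2.04×10⁻⁷ × 4.53×10³ = 2.96×10⁻²² A²
I_n = √(2.96×10⁻²²) = 1.72×10⁻¹¹ A = 17.2 pA

17.2 pA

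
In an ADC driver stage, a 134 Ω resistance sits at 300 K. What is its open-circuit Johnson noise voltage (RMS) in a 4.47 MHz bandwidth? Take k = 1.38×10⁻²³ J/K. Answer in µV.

3.15 µV

V_n = √(4kTRB)
4kTRB = 4 × 1.38×10⁻²³ × 300 × 1.34×10² × 4.47×10⁶ = 9.92×10⁻¹² V²
V_n = √(9.92×10⁻¹²) = 3.15×10⁻⁶ V = 3.15 µV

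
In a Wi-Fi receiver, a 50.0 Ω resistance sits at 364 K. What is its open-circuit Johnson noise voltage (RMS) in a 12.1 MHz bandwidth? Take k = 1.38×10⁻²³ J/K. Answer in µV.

3.49 µV

V_n = √(4kTRB)
4kTRB = 4 × 1.38×10⁻²³ × 364 × 5.00×10¹ × 1.21×10⁷ = 1.22×10⁻¹¹ V²
V_n = √(1.22×10⁻¹¹) = 3.49×10⁻⁶ V = 3.49 µV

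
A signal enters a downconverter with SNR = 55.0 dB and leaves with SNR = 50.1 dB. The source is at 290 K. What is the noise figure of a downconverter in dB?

NF (dB) = SNR_in(dB) − SNR_out(dB) when the source is at T₀
NF = 55.0 − 50.1 = 4.9 dB

4.9 dB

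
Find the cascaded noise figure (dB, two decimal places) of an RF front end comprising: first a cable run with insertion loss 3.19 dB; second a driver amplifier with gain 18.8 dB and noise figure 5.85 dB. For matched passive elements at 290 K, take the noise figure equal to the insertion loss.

9.04 dB

Convert to linear (a loss of L dB is a gain of −L dB): F_i = 10^(NF_i/10), G_i = 10^(G_i,dB/10)
  Stage 1: F_1 = 10^(3.19/10) = 2.084, G_1 = 10^(−3.19/10) = 0.4797
  Stage 2: F_2 = 10^(5.85/10) = 3.846, G_2 = 10^(18.8/10) = 75.86
Friis cascade:
  F = 2.084 + (3.846 − 1)/0.4797 = 8.017
NF = 10 log₁₀(8.017) = 9.04 dB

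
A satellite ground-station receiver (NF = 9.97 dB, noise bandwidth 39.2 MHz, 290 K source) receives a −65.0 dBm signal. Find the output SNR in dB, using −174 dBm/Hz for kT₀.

Noise floor: N = −174 + 10 log₁₀(B) + NF
10 log₁₀(3.92×10⁷) = 75.93 dB
N = −174 + 75.93 + 9.97 = −88.10 dBm
SNR = P_sig − N = −65.0 − (−88.10) = 23.10 dB → 23.1 dB

23.1 dB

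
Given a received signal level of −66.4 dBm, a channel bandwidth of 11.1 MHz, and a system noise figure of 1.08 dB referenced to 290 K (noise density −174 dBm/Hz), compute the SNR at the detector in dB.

36.1 dB

Noise floor: N = −174 + 10 log₁₀(B) + NF
10 log₁₀(1.11×10⁷) = 70.45 dB
N = −174 + 70.45 + 1.08 = −102.47 dBm
SNR = P_sig − N = −66.4 − (−102.47) = 36.07 dB → 36.1 dB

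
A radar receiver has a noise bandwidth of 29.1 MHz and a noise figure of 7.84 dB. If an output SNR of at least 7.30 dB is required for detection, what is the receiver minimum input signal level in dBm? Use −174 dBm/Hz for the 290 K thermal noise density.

−84.2 dBm

Sensitivity = −174 + 10 log₁₀(B) + NF + SNR_min
= −174 + 74.64 + 7.84 + 7.30
= −84.22 dBm → −84.2 dBm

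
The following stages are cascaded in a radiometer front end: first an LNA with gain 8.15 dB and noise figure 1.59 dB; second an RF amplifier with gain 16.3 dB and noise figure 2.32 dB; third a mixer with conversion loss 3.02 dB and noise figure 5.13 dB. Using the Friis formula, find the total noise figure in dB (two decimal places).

1.93 dB

Convert to linear (a loss of L dB is a gain of −L dB): F_i = 10^(NF_i/10), G_i = 10^(G_i,dB/10)
  Stage 1: F_1 = 10^(1.59/10) = 1.442, G_1 = 10^(8.15/10) = 6.531
  Stage 2: F_2 = 10^(2.32/10) = 1.706, G_2 = 10^(16.3/10) = 42.66
  Stage 3: F_3 = 10^(5.13/10) = 3.258, G_3 = 10^(−3.02/10) = 0.4989
Friis cascade:
  F = 1.442 + (1.706 − 1)/6.531 + (3.258 − 1)/278.6 = 1.558
NF = 10 log₁₀(1.558) = 1.93 dB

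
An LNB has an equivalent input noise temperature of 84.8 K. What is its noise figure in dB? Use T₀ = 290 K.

F = 1 + T_e/T₀ = 1 + 84.8/290 = 1.29241
NF = 10 log₁₀(1.29241) = 1.11 dB

1.11 dB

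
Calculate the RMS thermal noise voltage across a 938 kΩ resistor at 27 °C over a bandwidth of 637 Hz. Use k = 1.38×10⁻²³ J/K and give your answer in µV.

T = 27 °C + 273.15 = 300.15 K
V_n = √(4kTRB)
4kTRB = 4 × 1.38×10⁻²³ × 300.15 × 9.38×10⁵ × 6.37×10² = 9.90×10⁻¹² V²
V_n = √(9.90×10⁻¹²) = 3.15×10⁻⁶ V = 3.15 µV

3.15 µV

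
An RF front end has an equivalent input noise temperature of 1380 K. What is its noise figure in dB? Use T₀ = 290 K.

F = 1 + T_e/T₀ = 1 + 1380/290 = 5.75862
NF = 10 log₁₀(5.75862) = 7.60 dB

7.60 dB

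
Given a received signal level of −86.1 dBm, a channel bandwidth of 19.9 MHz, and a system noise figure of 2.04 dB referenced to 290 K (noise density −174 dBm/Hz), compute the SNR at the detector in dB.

Noise floor: N = −174 + 10 log₁₀(B) + NF
10 log₁₀(1.99×10⁷) = 72.99 dB
N = −174 + 72.99 + 2.04 = −98.97 dBm
SNR = P_sig − N = −86.1 − (−98.97) = 12.87 dB → 12.9 dB

12.9 dB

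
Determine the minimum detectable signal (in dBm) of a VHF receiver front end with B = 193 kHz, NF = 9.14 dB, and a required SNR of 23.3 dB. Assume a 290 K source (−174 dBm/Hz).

Sensitivity = −174 + 10 log₁₀(B) + NF + SNR_min
= −174 + 52.86 + 9.14 + 23.3
= −88.70 dBm → −88.7 dBm

−88.7 dBm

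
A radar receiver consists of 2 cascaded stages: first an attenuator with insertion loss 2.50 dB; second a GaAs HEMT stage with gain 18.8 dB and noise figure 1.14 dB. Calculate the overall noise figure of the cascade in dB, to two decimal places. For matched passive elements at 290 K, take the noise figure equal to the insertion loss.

Convert to linear (a loss of L dB is a gain of −L dB): F_i = 10^(NF_i/10), G_i = 10^(G_i,dB/10)
  Stage 1: F_1 = 10^(2.50/10) = 1.778, G_1 = 10^(−2.50/10) = 0.5623
  Stage 2: F_2 = 10^(1.14/10) = 1.300, G_2 = 10^(18.8/10) = 75.86
Friis cascade:
  F = 1.778 + (1.300 − 1)/0.5623 = 2.312
NF = 10 log₁₀(2.312) = 3.64 dB

3.64 dB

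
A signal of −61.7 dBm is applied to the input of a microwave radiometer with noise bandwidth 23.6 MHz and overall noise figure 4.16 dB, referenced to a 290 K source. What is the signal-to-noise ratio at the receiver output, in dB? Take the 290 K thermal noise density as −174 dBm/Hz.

34.4 dB

Noise floor: N = −174 + 10 log₁₀(B) + NF
10 log₁₀(2.36×10⁷) = 73.73 dB
N = −174 + 73.73 + 4.16 = −96.11 dBm
SNR = P_sig − N = −61.7 − (−96.11) = 34.41 dB → 34.4 dB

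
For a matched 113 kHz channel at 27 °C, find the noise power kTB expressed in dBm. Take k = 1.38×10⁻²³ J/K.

T = 27 °C + 273.15 = 300.15 K
P_n = kTB = 1.38×10⁻²³ × 300.15 × 1.13×10⁵ = 4.68×10⁻¹⁶ W
In dBm: 10 log₁₀(4.68×10⁻¹⁶ / 10⁻³) = −123.3 dBm

−123.3 dBm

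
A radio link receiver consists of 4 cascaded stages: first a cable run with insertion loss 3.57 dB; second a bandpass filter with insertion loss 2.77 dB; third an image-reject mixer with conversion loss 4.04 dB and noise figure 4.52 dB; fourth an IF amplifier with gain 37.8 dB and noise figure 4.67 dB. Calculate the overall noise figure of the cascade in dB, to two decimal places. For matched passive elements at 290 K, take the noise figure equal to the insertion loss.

15.22 dB

Convert to linear (a loss of L dB is a gain of −L dB): F_i = 10^(NF_i/10), G_i = 10^(G_i,dB/10)
  Stage 1: F_1 = 10^(3.57/10) = 2.275, G_1 = 10^(−3.57/10) = 0.4395
  Stage 2: F_2 = 10^(2.77/10) = 1.892, G_2 = 10^(−2.77/10) = 0.5284
  Stage 3: F_3 = 10^(4.52/10) = 2.831, G_3 = 10^(−4.04/10) = 0.3945
  Stage 4: F_4 = 10^(4.67/10) = 2.931, G_4 = 10^(37.8/10) = 6026
Friis cascade:
  F = 2.275 + (1.892 − 1)/0.4395 + (2.831 − 1)/0.2323 + (2.931 − 1)/0.09162 = 33.26
NF = 10 log₁₀(33.26) = 15.22 dB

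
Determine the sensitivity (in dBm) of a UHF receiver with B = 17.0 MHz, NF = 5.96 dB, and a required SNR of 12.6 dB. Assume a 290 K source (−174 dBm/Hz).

Sensitivity = −174 + 10 log₁₀(B) + NF + SNR_min
= −174 + 72.3 + 5.96 + 12.6
= −83.14 dBm → −83.1 dBm

−83.1 dBm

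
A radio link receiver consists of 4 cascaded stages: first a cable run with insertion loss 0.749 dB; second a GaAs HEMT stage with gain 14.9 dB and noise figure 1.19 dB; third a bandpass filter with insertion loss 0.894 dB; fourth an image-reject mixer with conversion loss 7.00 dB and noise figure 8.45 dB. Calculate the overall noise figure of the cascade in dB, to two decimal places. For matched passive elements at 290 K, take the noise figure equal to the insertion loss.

Convert to linear (a loss of L dB is a gain of −L dB): F_i = 10^(NF_i/10), G_i = 10^(G_i,dB/10)
  Stage 1: F_1 = 10^(0.749/10) = 1.188, G_1 = 10^(−0.749/10) = 0.8416
  Stage 2: F_2 = 10^(1.19/10) = 1.315, G_2 = 10^(14.9/10) = 30.90
  Stage 3: F_3 = 10^(0.894/10) = 1.229, G_3 = 10^(−0.894/10) = 0.8140
  Stage 4: F_4 = 10^(8.45/10) = 6.998, G_4 = 10^(−7.00/10) = 0.1995
Friis cascade:
  F = 1.188 + (1.315 − 1)/0.8416 + (1.229 − 1)/26.01 + (6.998 − 1)/21.17 = 1.855
NF = 10 log₁₀(1.855) = 2.68 dB

2.68 dB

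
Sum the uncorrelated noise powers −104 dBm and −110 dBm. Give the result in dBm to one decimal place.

Convert to linear, add, convert back:
P₁ = 3.98×10⁻¹⁴ W, P₂ = 1.00×10⁻¹⁴ W
P_tot = 4.98×10⁻¹⁴ W → 10 log₁₀(P_tot / 10⁻³) = −103.0 dBm

−103.0 dBm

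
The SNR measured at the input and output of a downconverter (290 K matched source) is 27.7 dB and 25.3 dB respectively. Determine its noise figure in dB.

2.4 dB

NF (dB) = SNR_in(dB) − SNR_out(dB) when the source is at T₀
NF = 27.7 − 25.3 = 2.4 dB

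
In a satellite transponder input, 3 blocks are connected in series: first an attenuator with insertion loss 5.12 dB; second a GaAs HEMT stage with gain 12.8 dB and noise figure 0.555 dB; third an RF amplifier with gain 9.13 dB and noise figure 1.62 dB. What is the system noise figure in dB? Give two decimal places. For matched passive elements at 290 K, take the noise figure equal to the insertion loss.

5.76 dB

Convert to linear (a loss of L dB is a gain of −L dB): F_i = 10^(NF_i/10), G_i = 10^(G_i,dB/10)
  Stage 1: F_1 = 10^(5.12/10) = 3.251, G_1 = 10^(−5.12/10) = 0.3076
  Stage 2: F_2 = 10^(0.555/10) = 1.136, G_2 = 10^(12.8/10) = 19.05
  Stage 3: F_3 = 10^(1.62/10) = 1.452, G_3 = 10^(9.13/10) = 8.185
Friis cascade:
  F = 3.251 + (1.136 − 1)/0.3076 + (1.452 − 1)/5.861 = 3.771
NF = 10 log₁₀(3.771) = 5.76 dB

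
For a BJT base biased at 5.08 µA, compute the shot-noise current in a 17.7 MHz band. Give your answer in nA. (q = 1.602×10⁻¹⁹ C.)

5.37 nA

I_n = √(2qI·B)
2qI·B = 2 × 1.602×10⁻¹⁹ × 5.08×10⁻⁶ × 1.77×10⁷ = 2.88×10⁻¹⁷ A²
I_n = √(2.88×10⁻¹⁷) = 5.37×10⁻⁹ A = 5.37 nA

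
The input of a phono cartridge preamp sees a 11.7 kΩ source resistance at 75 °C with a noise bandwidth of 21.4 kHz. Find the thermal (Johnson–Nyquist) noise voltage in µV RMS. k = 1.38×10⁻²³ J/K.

2.19 µV

T = 75 °C + 273.15 = 348.15 K
V_n = √(4kTRB)
4kTRB = 4 × 1.38×10⁻²³ × 348.15 × 1.17×10⁴ × 2.14×10⁴ = 4.81×10⁻¹² V²
V_n = √(4.81×10⁻¹²) = 2.19×10⁻⁶ V = 2.19 µV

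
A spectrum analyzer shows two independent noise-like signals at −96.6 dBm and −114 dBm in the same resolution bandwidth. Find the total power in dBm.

Convert to linear, add, convert back:
P₁ = 2.19×10⁻¹³ W, P₂ = 3.98×10⁻¹⁵ W
P_tot = 2.23×10⁻¹³ W → 10 log₁₀(P_tot / 10⁻³) = −96.5 dBm

−96.5 dBm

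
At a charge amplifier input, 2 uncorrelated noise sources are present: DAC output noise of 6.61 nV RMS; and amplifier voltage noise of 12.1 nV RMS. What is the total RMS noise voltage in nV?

Uncorrelated sources add in power (mean-square): V_tot = √(ΣV_i²)
V_tot = √[(6.61×10⁻⁹)² + (1.21×10⁻⁸)²] = 1.38×10⁻⁸ V = 13.8 nV

13.8 nV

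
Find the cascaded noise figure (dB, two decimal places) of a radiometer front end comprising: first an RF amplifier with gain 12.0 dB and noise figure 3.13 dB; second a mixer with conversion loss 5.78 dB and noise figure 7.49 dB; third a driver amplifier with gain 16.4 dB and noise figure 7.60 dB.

5.42 dB

Convert to linear (a loss of L dB is a gain of −L dB): F_i = 10^(NF_i/10), G_i = 10^(G_i,dB/10)
  Stage 1: F_1 = 10^(3.13/10) = 2.056, G_1 = 10^(12.0/10) = 15.85
  Stage 2: F_2 = 10^(7.49/10) = 5.610, G_2 = 10^(−5.78/10) = 0.2642
  Stage 3: F_3 = 10^(7.60/10) = 5.754, G_3 = 10^(16.4/10) = 43.65
Friis cascade:
  F = 2.056 + (5.610 − 1)/15.85 + (5.754 − 1)/4.188 = 3.482
NF = 10 log₁₀(3.482) = 5.42 dB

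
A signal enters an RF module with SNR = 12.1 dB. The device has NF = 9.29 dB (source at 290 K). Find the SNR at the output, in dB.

By definition F = SNR_in/SNR_out, so in dB: SNR_out = SNR_in − NF
SNR_out = 12.1 − 9.29 = 2.81 dB

2.81 dB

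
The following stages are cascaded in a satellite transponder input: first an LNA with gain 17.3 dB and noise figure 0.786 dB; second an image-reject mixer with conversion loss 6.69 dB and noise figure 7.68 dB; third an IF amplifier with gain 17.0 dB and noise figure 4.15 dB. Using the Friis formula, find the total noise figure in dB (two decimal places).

1.55 dB

Convert to linear (a loss of L dB is a gain of −L dB): F_i = 10^(NF_i/10), G_i = 10^(G_i,dB/10)
  Stage 1: F_1 = 10^(0.786/10) = 1.198, G_1 = 10^(17.3/10) = 53.70
  Stage 2: F_2 = 10^(7.68/10) = 5.861, G_2 = 10^(−6.69/10) = 0.2143
  Stage 3: F_3 = 10^(4.15/10) = 2.600, G_3 = 10^(17.0/10) = 50.12
Friis cascade:
  F = 1.198 + (5.861 − 1)/53.70 + (2.600 − 1)/11.51 = 1.428
NF = 10 log₁₀(1.428) = 1.55 dB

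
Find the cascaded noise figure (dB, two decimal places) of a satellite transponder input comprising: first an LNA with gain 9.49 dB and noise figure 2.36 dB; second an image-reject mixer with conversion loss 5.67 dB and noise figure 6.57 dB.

3.26 dB

Convert to linear (a loss of L dB is a gain of −L dB): F_i = 10^(NF_i/10), G_i = 10^(G_i,dB/10)
  Stage 1: F_1 = 10^(2.36/10) = 1.722, G_1 = 10^(9.49/10) = 8.892
  Stage 2: F_2 = 10^(6.57/10) = 4.539, G_2 = 10^(−5.67/10) = 0.2710
Friis cascade:
  F = 1.722 + (4.539 − 1)/8.892 = 2.120
NF = 10 log₁₀(2.120) = 3.26 dB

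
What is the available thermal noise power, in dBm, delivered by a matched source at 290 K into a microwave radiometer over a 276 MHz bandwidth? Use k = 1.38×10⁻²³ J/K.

−89.6 dBm

P_n = kTB = 1.38×10⁻²³ × 290 × 2.76×10⁸ = 1.10×10⁻¹² W
In dBm: 10 log₁₀(1.10×10⁻¹² / 10⁻³) = −89.6 dBm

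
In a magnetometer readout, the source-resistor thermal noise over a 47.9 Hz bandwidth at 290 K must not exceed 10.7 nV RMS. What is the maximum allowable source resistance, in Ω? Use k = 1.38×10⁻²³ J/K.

Johnson–Nyquist: V_n = √(4kTRB) ⇒ R = V_n² / (4kTB)
4kTB = 4 × 1.38×10⁻²³ × 290 × 4.79×10¹ = 7.67×10⁻¹⁹
R = (1.07×10⁻⁸)² / 7.67×10⁻¹⁹ = 1.49×10² Ω = 149 Ω

149 Ω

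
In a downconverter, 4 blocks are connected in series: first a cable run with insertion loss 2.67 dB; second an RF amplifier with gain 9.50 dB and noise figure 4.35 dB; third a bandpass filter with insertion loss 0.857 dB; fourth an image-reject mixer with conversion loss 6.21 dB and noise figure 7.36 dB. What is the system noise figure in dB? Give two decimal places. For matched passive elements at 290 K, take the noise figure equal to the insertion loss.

7.93 dB

Convert to linear (a loss of L dB is a gain of −L dB): F_i = 10^(NF_i/10), G_i = 10^(G_i,dB/10)
  Stage 1: F_1 = 10^(2.67/10) = 1.849, G_1 = 10^(−2.67/10) = 0.5408
  Stage 2: F_2 = 10^(4.35/10) = 2.723, G_2 = 10^(9.50/10) = 8.913
  Stage 3: F_3 = 10^(0.857/10) = 1.218, G_3 = 10^(−0.857/10) = 0.8209
  Stage 4: F_4 = 10^(7.36/10) = 5.445, G_4 = 10^(−6.21/10) = 0.2393
Friis cascade:
  F = 1.849 + (2.723 − 1)/0.5408 + (1.218 − 1)/4.819 + (5.445 − 1)/3.956 = 6.204
NF = 10 log₁₀(6.204) = 7.93 dB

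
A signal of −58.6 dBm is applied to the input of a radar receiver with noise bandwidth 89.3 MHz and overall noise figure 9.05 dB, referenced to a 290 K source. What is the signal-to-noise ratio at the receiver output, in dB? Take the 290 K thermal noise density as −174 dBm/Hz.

Noise floor: N = −174 + 10 log₁₀(B) + NF
10 log₁₀(8.93×10⁷) = 79.51 dB
N = −174 + 79.51 + 9.05 = −85.44 dBm
SNR = P_sig − N = −58.6 − (−85.44) = 26.84 dB → 26.8 dB

26.8 dB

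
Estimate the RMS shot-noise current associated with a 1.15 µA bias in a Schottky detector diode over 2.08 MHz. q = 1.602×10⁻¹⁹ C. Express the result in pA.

875 pA

I_n = √(2qI·B)
2qI·B = 2 × 1.602×10⁻¹⁹ × 1.15×10⁻⁶ × 2.08×10⁶ = 7.66×10⁻¹⁹ A²
I_n = √(7.66×10⁻¹⁹) = 8.75×10⁻¹⁰ A = 875 pA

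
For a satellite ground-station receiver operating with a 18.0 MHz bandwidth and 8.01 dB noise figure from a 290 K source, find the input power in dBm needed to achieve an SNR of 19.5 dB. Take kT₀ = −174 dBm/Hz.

Sensitivity = −174 + 10 log₁₀(B) + NF + SNR_min
= −174 + 72.55 + 8.01 + 19.5
= −73.94 dBm → −73.9 dBm

−73.9 dBm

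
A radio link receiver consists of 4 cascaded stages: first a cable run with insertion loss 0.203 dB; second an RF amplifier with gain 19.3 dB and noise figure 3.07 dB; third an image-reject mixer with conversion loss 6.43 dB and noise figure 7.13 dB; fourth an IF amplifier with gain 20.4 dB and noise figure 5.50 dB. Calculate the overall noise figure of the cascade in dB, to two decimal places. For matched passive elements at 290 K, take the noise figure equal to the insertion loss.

3.64 dB

Convert to linear (a loss of L dB is a gain of −L dB): F_i = 10^(NF_i/10), G_i = 10^(G_i,dB/10)
  Stage 1: F_1 = 10^(0.203/10) = 1.048, G_1 = 10^(−0.203/10) = 0.9543
  Stage 2: F_2 = 10^(3.07/10) = 2.028, G_2 = 10^(19.3/10) = 85.11
  Stage 3: F_3 = 10^(7.13/10) = 5.164, G_3 = 10^(−6.43/10) = 0.2275
  Stage 4: F_4 = 10^(5.50/10) = 3.548, G_4 = 10^(20.4/10) = 109.6
Friis cascade:
  F = 1.048 + (2.028 − 1)/0.9543 + (5.164 − 1)/81.23 + (3.548 − 1)/18.48 = 2.314
NF = 10 log₁₀(2.314) = 3.64 dB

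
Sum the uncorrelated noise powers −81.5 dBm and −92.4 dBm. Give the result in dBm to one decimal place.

Convert to linear, add, convert back:
P₁ = 7.08×10⁻¹² W, P₂ = 5.75×10⁻¹³ W
P_tot = 7.65×10⁻¹² W → 10 log₁₀(P_tot / 10⁻³) = −81.2 dBm

−81.2 dBm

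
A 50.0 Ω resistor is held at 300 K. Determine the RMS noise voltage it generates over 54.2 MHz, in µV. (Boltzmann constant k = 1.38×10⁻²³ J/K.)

6.70 µV

V_n = √(4kTRB)
4kTRB = 4 × 1.38×10⁻²³ × 300 × 5.00×10¹ × 5.42×10⁷ = 4.49×10⁻¹¹ V²
V_n = √(4.49×10⁻¹¹) = 6.70×10⁻⁶ V = 6.70 µV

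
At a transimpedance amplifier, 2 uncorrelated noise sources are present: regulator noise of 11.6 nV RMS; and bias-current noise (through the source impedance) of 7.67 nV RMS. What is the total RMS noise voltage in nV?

Uncorrelated sources add in power (mean-square): V_tot = √(ΣV_i²)
V_tot = √[(1.16×10⁻⁸)² + (7.67×10⁻⁹)²] = 1.39×10⁻⁸ V = 13.9 nV

13.9 nV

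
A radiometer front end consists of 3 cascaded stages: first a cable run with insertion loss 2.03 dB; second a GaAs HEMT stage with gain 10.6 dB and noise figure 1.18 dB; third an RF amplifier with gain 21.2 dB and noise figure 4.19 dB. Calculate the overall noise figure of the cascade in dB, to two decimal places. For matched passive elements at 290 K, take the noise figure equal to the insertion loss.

3.65 dB

Convert to linear (a loss of L dB is a gain of −L dB): F_i = 10^(NF_i/10), G_i = 10^(G_i,dB/10)
  Stage 1: F_1 = 10^(2.03/10) = 1.596, G_1 = 10^(−2.03/10) = 0.6266
  Stage 2: F_2 = 10^(1.18/10) = 1.312, G_2 = 10^(10.6/10) = 11.48
  Stage 3: F_3 = 10^(4.19/10) = 2.624, G_3 = 10^(21.2/10) = 131.8
Friis cascade:
  F = 1.596 + (1.312 − 1)/0.6266 + (2.624 − 1)/7.194 = 2.320
NF = 10 log₁₀(2.320) = 3.65 dB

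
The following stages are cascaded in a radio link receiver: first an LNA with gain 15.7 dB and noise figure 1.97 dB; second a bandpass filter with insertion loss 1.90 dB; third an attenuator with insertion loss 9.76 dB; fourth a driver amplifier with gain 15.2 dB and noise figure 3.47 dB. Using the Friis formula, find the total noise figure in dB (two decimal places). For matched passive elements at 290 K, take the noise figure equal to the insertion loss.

Convert to linear (a loss of L dB is a gain of −L dB): F_i = 10^(NF_i/10), G_i = 10^(G_i,dB/10)
  Stage 1: F_1 = 10^(1.97/10) = 1.574, G_1 = 10^(15.7/10) = 37.15
  Stage 2: F_2 = 10^(1.90/10) = 1.549, G_2 = 10^(−1.90/10) = 0.6457
  Stage 3: F_3 = 10^(9.76/10) = 9.462, G_3 = 10^(−9.76/10) = 0.1057
  Stage 4: F_4 = 10^(3.47/10) = 2.223, G_4 = 10^(15.2/10) = 33.11
Friis cascade:
  F = 1.574 + (1.549 − 1)/37.15 + (9.462 − 1)/23.99 + (2.223 − 1)/2.535 = 2.424
NF = 10 log₁₀(2.424) = 3.85 dB

3.85 dB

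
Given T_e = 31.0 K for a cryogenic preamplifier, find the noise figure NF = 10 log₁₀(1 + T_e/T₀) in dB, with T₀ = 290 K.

0.441 dB

F = 1 + T_e/T₀ = 1 + 31.0/290 = 1.1069
NF = 10 log₁₀(1.1069) = 0.441 dB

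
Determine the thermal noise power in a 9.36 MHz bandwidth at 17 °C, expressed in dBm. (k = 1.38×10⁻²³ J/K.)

T = 17 °C + 273.15 = 290.15 K
P_n = kTB = 1.38×10⁻²³ × 290.15 × 9.36×10⁶ = 3.75×10⁻¹⁴ W
In dBm: 10 log₁₀(3.75×10⁻¹⁴ / 10⁻³) = −104.3 dBm

−104.3 dBm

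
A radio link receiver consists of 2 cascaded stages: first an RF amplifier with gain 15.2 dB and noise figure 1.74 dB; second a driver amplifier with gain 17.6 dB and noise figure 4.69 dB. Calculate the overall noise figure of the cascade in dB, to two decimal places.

Convert to linear (a loss of L dB is a gain of −L dB): F_i = 10^(NF_i/10), G_i = 10^(G_i,dB/10)
  Stage 1: F_1 = 10^(1.74/10) = 1.493, G_1 = 10^(15.2/10) = 33.11
  Stage 2: F_2 = 10^(4.69/10) = 2.944, G_2 = 10^(17.6/10) = 57.54
Friis cascade:
  F = 1.493 + (2.944 − 1)/33.11 = 1.552
NF = 10 log₁₀(1.552) = 1.91 dB

1.91 dB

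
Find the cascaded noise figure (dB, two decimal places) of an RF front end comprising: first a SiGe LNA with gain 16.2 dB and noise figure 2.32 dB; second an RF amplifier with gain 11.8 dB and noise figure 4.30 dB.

2.42 dB

Convert to linear (a loss of L dB is a gain of −L dB): F_i = 10^(NF_i/10), G_i = 10^(G_i,dB/10)
  Stage 1: F_1 = 10^(2.32/10) = 1.706, G_1 = 10^(16.2/10) = 41.69
  Stage 2: F_2 = 10^(4.30/10) = 2.692, G_2 = 10^(11.8/10) = 15.14
Friis cascade:
  F = 1.706 + (2.692 − 1)/41.69 = 1.747
NF = 10 log₁₀(1.747) = 2.42 dB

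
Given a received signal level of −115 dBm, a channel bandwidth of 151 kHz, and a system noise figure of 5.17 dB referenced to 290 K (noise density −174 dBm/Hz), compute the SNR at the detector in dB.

Noise floor: N = −174 + 10 log₁₀(B) + NF
10 log₁₀(1.51×10⁵) = 51.79 dB
N = −174 + 51.79 + 5.17 = −117.04 dBm
SNR = P_sig − N = −115 − (−117.04) = 2.04 dB → 2.0 dB

2.0 dB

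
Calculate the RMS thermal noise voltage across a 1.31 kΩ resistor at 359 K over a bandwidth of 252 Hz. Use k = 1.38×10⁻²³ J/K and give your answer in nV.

80.9 nV

V_n = √(4kTRB)
4kTRB = 4 × 1.38×10⁻²³ × 359 × 1.31×10³ × 2.52×10² = 6.54×10⁻¹⁵ V²
V_n = √(6.54×10⁻¹⁵) = 8.09×10⁻⁸ V = 80.9 nV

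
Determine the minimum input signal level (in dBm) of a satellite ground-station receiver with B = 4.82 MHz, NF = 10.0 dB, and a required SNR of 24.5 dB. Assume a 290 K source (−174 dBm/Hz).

−72.7 dBm

Sensitivity = −174 + 10 log₁₀(B) + NF + SNR_min
= −174 + 66.83 + 10.0 + 24.5
= −72.67 dBm → −72.7 dBm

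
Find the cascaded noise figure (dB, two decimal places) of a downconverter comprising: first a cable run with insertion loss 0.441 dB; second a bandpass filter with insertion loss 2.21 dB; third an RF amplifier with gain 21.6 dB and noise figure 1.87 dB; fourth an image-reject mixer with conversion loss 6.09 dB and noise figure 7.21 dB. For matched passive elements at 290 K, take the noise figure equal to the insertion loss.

Convert to linear (a loss of L dB is a gain of −L dB): F_i = 10^(NF_i/10), G_i = 10^(G_i,dB/10)
  Stage 1: F_1 = 10^(0.441/10) = 1.107, G_1 = 10^(−0.441/10) = 0.9034
  Stage 2: F_2 = 10^(2.21/10) = 1.663, G_2 = 10^(−2.21/10) = 0.6012
  Stage 3: F_3 = 10^(1.87/10) = 1.538, G_3 = 10^(21.6/10) = 144.5
  Stage 4: F_4 = 10^(7.21/10) = 5.260, G_4 = 10^(−6.09/10) = 0.2460
Friis cascade:
  F = 1.107 + (1.663 − 1)/0.9034 + (1.538 − 1)/0.5431 + (5.260 − 1)/78.51 = 2.886
NF = 10 log₁₀(2.886) = 4.60 dB

4.60 dB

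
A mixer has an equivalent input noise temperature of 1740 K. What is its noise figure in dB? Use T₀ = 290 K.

8.45 dB

F = 1 + T_e/T₀ = 1 + 1740/290 = 7
NF = 10 log₁₀(7) = 8.45 dB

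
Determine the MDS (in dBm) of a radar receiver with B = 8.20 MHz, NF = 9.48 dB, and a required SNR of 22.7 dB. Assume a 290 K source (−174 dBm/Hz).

−72.7 dBm

Sensitivity = −174 + 10 log₁₀(B) + NF + SNR_min
= −174 + 69.14 + 9.48 + 22.7
= −72.68 dBm → −72.7 dBm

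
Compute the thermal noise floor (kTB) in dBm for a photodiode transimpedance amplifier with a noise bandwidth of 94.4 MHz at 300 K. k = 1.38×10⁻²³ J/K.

P_n = kTB = 1.38×10⁻²³ × 300 × 9.44×10⁷ = 3.91×10⁻¹³ W
In dBm: 10 log₁₀(3.91×10⁻¹³ / 10⁻³) = −94.1 dBm

−94.1 dBm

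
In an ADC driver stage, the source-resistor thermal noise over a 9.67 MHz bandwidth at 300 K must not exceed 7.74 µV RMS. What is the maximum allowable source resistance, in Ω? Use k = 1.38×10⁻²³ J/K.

374 Ω

Johnson–Nyquist: V_n = √(4kTRB) ⇒ R = V_n² / (4kTB)
4kTB = 4 × 1.38×10⁻²³ × 300 × 9.67×10⁶ = 1.60×10⁻¹³
R = (7.74×10⁻⁶)² / 1.60×10⁻¹³ = 3.74×10² Ω = 374 Ω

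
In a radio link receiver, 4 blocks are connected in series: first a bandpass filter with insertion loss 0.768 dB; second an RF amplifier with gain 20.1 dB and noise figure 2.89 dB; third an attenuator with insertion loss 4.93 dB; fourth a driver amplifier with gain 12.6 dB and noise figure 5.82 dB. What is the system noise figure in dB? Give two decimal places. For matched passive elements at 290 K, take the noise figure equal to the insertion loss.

Convert to linear (a loss of L dB is a gain of −L dB): F_i = 10^(NF_i/10), G_i = 10^(G_i,dB/10)
  Stage 1: F_1 = 10^(0.768/10) = 1.193, G_1 = 10^(−0.768/10) = 0.8379
  Stage 2: F_2 = 10^(2.89/10) = 1.945, G_2 = 10^(20.1/10) = 102.3
  Stage 3: F_3 = 10^(4.93/10) = 3.112, G_3 = 10^(−4.93/10) = 0.3214
  Stage 4: F_4 = 10^(5.82/10) = 3.819, G_4 = 10^(12.6/10) = 18.20
Friis cascade:
  F = 1.193 + (1.945 − 1)/0.8379 + (3.112 − 1)/85.74 + (3.819 − 1)/27.55 = 2.449
NF = 10 log₁₀(2.449) = 3.89 dB

3.89 dB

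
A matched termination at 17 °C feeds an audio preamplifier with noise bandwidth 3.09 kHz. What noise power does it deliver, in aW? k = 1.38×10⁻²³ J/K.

T = 17 °C + 273.15 = 290.15 K
P_n = kTB = 1.38×10⁻²³ × 290.15 × 3.09×10³ = 1.24×10⁻¹⁷ W = 12.4 aW

12.4 aW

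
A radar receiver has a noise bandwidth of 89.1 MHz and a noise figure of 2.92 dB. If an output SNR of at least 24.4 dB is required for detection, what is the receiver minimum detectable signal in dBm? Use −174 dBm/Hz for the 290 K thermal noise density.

Sensitivity = −174 + 10 log₁₀(B) + NF + SNR_min
= −174 + 79.5 + 2.92 + 24.4
= −67.18 dBm → −67.2 dBm

−67.2 dBm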